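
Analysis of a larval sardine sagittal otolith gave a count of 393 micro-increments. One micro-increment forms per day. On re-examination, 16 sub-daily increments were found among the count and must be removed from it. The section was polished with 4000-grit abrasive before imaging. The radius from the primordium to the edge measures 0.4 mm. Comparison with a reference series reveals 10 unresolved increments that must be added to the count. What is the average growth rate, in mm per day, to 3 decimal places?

After corrections the count is 393 − 16 + 10 = 387 micro-increments.
0.4 mm over 387 days gives 0.4 / 387 ≈ 0.001 mm per day.

0.001 mm per day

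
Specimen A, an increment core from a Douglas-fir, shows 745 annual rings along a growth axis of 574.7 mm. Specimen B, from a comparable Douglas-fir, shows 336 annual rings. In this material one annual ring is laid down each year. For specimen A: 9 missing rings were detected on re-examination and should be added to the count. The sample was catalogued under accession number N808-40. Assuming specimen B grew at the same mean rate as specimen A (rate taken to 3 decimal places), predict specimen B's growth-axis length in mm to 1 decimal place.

256.0 mm

Specimen A: true annual ring count = 745 + 9 = 754.
A: Extension rate ≈ 574.7 / 754 = 0.762 mm/year.
Length of B = 0.762 × 336 = 256.0 mm.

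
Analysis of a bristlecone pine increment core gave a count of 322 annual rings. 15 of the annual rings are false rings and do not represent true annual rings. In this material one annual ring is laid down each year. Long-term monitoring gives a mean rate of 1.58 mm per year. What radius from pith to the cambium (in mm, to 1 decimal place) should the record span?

Correcting the raw count gives 322 − 15 = 307 true annual rings.
Length ≈ 1.58 × 307 = 485.1 mm.

485.1 mm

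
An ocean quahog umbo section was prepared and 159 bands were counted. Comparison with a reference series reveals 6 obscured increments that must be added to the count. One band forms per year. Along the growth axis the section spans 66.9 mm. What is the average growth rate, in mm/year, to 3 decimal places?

0.405 mm/year

After corrections the count is 159 + 6 = 165 bands.
66.9 mm over 165 years gives 66.9 / 165 ≈ 0.405 mm/year.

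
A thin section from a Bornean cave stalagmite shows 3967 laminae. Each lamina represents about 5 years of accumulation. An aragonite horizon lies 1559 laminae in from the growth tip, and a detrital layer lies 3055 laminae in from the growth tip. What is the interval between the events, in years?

The two markers are separated by 3055 − 1559 = 1496 laminae.
At 5 years per lamina, 1496 × 5 = 7480 years.

7480 yr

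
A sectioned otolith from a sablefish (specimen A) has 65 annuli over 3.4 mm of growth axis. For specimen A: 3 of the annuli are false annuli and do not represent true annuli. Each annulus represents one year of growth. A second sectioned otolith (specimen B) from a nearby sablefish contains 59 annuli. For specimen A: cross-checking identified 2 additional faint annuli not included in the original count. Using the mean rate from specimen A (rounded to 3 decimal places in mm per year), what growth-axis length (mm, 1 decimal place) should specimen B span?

3.1 mm

Specimen A: true annulus count = 65 − 3 + 2 = 64.
A: Extension rate ≈ 3.4 / 64 = 0.053 mm/year.
For B, 0.053 mm/year × 59 years = 3.1 mm.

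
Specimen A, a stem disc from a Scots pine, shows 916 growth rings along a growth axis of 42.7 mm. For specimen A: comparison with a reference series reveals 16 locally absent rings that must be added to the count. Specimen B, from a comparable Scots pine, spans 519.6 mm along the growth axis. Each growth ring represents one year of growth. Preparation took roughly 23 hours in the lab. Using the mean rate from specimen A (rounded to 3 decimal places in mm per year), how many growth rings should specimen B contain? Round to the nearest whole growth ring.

Specimen A: after corrections the count is 916 + 16 = 932 growth rings.
A: Extension rate ≈ 42.7 / 932 = 0.046 mm per year.
Specimen B: 519.6 mm / 0.046 mm per year = 11295.65 years ≈ 11296 growth rings.

11296 growth rings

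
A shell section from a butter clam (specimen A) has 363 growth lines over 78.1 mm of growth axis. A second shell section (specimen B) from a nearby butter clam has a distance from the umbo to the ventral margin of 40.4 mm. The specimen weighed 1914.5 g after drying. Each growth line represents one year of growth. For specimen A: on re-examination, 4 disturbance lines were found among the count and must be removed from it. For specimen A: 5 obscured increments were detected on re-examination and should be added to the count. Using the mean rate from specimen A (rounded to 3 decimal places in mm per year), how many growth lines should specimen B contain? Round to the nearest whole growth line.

188 growth lines

Specimen A: correcting the raw count gives 363 − 4 + 5 = 364 true growth lines.
A: Extension rate ≈ 78.1 / 364 = 0.215 mm/yr.
B spans 40.4 / 0.215 = 187.91 years ≈ 188 growth lines.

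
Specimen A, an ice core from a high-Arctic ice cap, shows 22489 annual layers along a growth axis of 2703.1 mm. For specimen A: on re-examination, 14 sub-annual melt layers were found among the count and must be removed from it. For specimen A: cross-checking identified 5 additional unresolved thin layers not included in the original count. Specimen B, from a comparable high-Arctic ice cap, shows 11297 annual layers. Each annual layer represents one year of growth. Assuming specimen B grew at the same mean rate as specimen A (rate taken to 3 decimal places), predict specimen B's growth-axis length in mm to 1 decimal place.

1355.6 mm

Specimen A: correcting the raw count gives 22489 − 14 + 5 = 22480 true annual layers.
A: 2703.1 mm over 22480 years gives 2703.1 / 22480 ≈ 0.120 mm per year.
B's length ≈ 0.120 × 11297 = 1355.6 mm.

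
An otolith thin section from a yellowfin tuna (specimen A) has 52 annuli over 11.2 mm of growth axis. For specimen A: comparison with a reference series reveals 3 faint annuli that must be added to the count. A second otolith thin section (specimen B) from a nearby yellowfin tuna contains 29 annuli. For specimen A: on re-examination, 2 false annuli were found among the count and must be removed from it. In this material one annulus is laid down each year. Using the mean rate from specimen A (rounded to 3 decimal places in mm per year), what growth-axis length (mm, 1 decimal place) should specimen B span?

Specimen A: correcting the raw count gives 52 − 2 + 3 = 53 true annuli.
A: Mean rate = 11.2 mm / 53 years ≈ 0.211 mm per year.
Length of B = 0.211 × 29 = 6.1 mm.

6.1 mm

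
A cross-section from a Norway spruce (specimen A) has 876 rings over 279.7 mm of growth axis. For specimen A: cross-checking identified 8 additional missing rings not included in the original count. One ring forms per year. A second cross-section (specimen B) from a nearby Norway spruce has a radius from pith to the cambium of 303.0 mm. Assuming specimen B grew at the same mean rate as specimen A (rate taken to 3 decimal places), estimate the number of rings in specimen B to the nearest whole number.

Specimen A: after corrections the count is 876 + 8 = 884 rings.
A: 279.7 mm over 884 years gives 279.7 / 884 ≈ 0.316 mm/yr.
For B, 303.0 / 0.316 = 958.86 years ≈ 959 rings.

959 rings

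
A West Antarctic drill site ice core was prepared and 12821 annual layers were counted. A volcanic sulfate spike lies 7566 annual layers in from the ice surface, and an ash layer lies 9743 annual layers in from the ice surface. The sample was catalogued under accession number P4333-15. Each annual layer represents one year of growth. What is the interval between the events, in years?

The two markers are separated by 9743 − 7566 = 2177 annual layers.
One annual layer per year makes the interval 2177 years.

2177 years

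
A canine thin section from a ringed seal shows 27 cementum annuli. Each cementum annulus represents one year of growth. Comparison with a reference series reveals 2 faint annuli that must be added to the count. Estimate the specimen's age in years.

29 years

Correcting the raw count gives 27 + 2 = 29 true cementum annuli.
One cementum annulus per year makes the duration 29 years.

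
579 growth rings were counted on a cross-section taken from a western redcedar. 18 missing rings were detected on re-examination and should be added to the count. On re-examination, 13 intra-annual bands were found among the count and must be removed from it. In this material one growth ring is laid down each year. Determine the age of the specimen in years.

After corrections the count is 579 − 13 + 18 = 584 growth rings.
At one growth ring per year, that is 584 years.

584 years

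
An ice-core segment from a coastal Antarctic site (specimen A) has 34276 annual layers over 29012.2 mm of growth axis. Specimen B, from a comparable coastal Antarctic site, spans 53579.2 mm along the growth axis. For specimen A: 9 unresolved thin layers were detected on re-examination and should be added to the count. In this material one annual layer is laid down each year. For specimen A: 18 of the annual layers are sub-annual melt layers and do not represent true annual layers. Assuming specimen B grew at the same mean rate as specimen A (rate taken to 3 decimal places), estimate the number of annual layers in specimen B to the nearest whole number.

63258 annual layers

Specimen A: after corrections the count is 34276 − 18 + 9 = 34267 annual layers.
A: Extension rate ≈ 29012.2 / 34267 = 0.847 mm per year.
B spans 53579.2 / 0.847 = 63257.62 years ≈ 63258 annual layers.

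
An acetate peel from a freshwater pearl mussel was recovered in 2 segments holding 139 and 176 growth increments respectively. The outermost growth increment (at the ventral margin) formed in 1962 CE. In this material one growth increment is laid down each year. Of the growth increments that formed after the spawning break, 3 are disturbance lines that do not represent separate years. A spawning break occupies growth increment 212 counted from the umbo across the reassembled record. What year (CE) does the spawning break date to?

1862 CE

Total growth increments = 139 + 176 = 315.
Between growth increment 212 and the ventral margin there are 315 − 212 = 103 growth increments.
103 − 3 false = 100 true growth increments after the spawning break.
The growth increment at the ventral margin is 1962 CE, so the spawning break dates to 1962 − 100 = 1862 CE.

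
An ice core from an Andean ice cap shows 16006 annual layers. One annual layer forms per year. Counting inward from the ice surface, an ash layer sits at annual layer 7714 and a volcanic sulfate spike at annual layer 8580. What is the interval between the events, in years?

8580 − 7714 = 866 annual layers lie between the two events.
At one annual layer per year, 866 years elapsed between them.

866 years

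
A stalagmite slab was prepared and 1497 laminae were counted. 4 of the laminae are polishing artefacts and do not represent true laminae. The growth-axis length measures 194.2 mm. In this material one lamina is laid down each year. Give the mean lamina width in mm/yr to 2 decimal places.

Correcting the raw count gives 1497 − 4 = 1493 true laminae.
Mean rate = 194.2 mm / 1493 years ≈ 0.13 mm/yr.

0.13 mm/yr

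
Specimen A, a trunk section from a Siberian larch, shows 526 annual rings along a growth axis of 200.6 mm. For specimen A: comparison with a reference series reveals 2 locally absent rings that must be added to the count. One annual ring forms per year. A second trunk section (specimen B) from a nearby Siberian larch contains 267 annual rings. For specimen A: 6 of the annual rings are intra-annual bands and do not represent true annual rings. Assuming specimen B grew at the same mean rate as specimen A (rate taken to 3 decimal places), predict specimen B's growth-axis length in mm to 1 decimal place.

102.5 mm

Specimen A: correcting the raw count gives 526 − 6 + 2 = 522 true annual rings.
A: Extension rate ≈ 200.6 / 522 = 0.384 mm/yr.
For B, 0.384 mm/year × 267 years = 102.5 mm.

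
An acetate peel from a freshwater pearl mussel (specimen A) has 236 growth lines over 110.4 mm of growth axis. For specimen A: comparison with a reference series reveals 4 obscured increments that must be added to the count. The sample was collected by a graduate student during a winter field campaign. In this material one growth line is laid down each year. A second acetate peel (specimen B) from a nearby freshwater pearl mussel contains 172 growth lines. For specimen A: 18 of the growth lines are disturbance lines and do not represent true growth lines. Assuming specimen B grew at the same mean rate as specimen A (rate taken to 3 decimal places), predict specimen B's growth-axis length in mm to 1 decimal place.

85.5 mm

Specimen A: after corrections the count is 236 − 18 + 4 = 222 growth lines.
A: Extension rate ≈ 110.4 / 222 = 0.497 mm/yr.
For B, 0.497 mm/year × 172 years = 85.5 mm.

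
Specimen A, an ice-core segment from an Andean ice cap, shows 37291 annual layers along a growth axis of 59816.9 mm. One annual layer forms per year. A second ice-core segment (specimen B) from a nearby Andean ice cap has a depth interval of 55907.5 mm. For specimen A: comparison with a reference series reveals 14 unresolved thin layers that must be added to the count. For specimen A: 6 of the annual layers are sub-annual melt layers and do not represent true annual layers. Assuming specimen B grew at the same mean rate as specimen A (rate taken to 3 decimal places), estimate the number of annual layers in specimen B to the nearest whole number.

34855 annual layers

Specimen A: correcting the raw count gives 37291 − 6 + 14 = 37299 true annual layers.
A: Extension rate ≈ 59816.9 / 37299 = 1.604 mm/year.
Specimen B: 55907.5 mm / 1.604 mm per year = 34855.05 years ≈ 34855 annual layers.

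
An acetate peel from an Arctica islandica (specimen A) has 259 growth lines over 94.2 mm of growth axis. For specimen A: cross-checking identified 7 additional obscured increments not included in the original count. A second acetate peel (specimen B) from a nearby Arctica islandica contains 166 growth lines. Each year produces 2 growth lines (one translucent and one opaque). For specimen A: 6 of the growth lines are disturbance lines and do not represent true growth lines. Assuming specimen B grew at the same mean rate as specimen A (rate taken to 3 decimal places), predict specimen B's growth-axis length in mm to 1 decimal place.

60.2 mm

Specimen A: adjusted count: 259 − 6 + 7 = 260 growth lines.
Specimen A: 260 growth lines at 2 per year is 260 / 2 = 130 years.
A: 94.2 mm over 130 years gives 94.2 / 130 ≈ 0.725 mm/yr.
Specimen B: dividing by 2 growth lines per year: 166 / 2 = 83 years. Length of B = 0.725 × 83 = 60.2 mm.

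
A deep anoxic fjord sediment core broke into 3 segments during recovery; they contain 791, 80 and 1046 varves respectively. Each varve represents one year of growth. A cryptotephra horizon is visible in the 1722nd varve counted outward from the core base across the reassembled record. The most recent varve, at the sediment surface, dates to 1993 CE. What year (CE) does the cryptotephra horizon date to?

1798 CE

Total varves = 791 + 80 + 1046 = 1917.
The cryptotephra horizon sits at varve 1722 from the core base, so 1917 − 1722 = 195 varves formed after it.
The varve at the sediment surface is 1993 CE, so the cryptotephra horizon dates to 1993 − 195 = 1798 CE.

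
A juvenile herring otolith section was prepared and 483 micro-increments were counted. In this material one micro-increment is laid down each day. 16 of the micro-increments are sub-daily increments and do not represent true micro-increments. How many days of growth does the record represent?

True micro-increment count = 483 − 16 = 467.
One micro-increment per day makes the duration 467 days.

467 days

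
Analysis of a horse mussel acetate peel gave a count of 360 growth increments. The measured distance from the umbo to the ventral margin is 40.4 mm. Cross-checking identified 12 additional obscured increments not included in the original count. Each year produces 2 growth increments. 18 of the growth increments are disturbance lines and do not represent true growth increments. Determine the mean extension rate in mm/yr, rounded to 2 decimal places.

True growth increment count = 360 − 18 + 12 = 354.
With 2 growth increments per year, 354 / 2 = 177 years.
Extension rate ≈ 40.4 / 177 = 0.23 mm/yr.

0.23 mm/yr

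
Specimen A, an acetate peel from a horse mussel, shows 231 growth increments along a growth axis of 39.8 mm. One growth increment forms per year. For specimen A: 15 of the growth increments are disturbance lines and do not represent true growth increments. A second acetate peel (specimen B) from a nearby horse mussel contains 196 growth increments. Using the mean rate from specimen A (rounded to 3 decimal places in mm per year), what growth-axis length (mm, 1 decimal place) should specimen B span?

36.1 mm

Specimen A: correcting the raw count gives 231 − 15 = 216 true growth increments.
A: Mean rate = 39.8 mm / 216 years ≈ 0.184 mm per year.
Length of B = 0.184 × 196 = 36.1 mm.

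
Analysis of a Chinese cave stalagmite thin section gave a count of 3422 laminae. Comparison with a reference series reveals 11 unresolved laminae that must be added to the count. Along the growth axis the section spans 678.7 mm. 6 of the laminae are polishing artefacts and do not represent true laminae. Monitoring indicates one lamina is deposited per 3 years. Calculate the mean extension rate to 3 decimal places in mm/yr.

True lamina count = 3422 − 6 + 11 = 3427.
3427 laminae at 3 years each span 3427 × 3 = 10281 years.
Extension rate ≈ 678.7 / 10281 = 0.066 mm/yr.

0.066 mm/yr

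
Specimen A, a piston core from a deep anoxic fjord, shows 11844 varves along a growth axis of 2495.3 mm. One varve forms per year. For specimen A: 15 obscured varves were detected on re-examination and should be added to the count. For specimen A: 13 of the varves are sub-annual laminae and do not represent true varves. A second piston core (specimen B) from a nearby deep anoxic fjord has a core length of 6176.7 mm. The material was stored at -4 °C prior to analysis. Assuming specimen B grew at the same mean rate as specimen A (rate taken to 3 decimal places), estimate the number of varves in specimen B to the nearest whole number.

Specimen A: true varve count = 11844 − 13 + 15 = 11846.
A: Mean rate = 2495.3 mm / 11846 years ≈ 0.211 mm/yr.
Specimen B: 6176.7 mm / 0.211 mm per year = 29273.46 years ≈ 29273 varves.

29273 varves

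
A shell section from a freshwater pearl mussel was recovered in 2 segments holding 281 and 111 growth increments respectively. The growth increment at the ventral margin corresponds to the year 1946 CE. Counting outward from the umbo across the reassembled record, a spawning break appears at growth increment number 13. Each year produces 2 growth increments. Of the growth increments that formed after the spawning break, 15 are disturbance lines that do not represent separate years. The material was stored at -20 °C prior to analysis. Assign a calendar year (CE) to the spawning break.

Total growth increments = 281 + 111 = 392.
Between growth increment 13 and the ventral margin there are 392 − 13 = 379 growth increments.
Excluding 15 false growth increments: 379 − 15 = 364.
Dividing by 2 growth increments per year: 364 / 2 = 182 years.
The growth increment at the ventral margin is 1946 CE, so the spawning break dates to 1946 − 182 = 1764 CE.

1764 CE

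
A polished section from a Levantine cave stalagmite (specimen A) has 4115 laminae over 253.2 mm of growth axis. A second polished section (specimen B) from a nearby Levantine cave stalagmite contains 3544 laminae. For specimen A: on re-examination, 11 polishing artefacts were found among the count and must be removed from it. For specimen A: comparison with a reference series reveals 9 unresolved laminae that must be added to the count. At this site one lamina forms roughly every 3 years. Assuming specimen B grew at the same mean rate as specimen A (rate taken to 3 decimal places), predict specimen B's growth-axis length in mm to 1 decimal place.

Specimen A: after corrections the count is 4115 − 11 + 9 = 4113 laminae.
Specimen A: at 3 years per lamina, 4113 × 3 = 12339 years.
A: 253.2 mm over 12339 years gives 253.2 / 12339 ≈ 0.021 mm/year.
Specimen B: at 3 years per lamina, 3544 × 3 = 10632 years. Length of B = 0.021 × 10632 = 223.3 mm.

223.3 mm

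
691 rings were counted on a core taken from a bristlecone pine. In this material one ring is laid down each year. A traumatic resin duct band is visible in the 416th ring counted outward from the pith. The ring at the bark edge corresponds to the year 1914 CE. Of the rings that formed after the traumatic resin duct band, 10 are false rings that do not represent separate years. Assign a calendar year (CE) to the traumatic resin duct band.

1649 CE

691 − 416 = 275 rings lie beyond the traumatic resin duct band toward the bark edge.
275 − 10 false = 265 true rings after the traumatic resin duct band.
Counting back 265 years from 1914 CE places the traumatic resin duct band in 1914 − 265 = 1649 CE.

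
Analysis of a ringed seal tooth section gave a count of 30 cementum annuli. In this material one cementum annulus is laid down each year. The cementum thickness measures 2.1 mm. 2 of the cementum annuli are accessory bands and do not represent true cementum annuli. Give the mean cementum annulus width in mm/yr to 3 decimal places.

Correcting the raw count gives 30 − 2 = 28 true cementum annuli.
2.1 mm over 28 years gives 2.1 / 28 ≈ 0.075 mm/yr.

0.075 mm/yr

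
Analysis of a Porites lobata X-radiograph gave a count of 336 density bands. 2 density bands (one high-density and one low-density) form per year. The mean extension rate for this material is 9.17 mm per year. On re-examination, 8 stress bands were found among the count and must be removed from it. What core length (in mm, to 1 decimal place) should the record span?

Adjusted count: 336 − 8 = 328 density bands.
With 2 density bands per year, 328 / 2 = 164 years.
Predicted length = 9.17 mm/year × 164 years = 1503.9 mm.

1503.9 mm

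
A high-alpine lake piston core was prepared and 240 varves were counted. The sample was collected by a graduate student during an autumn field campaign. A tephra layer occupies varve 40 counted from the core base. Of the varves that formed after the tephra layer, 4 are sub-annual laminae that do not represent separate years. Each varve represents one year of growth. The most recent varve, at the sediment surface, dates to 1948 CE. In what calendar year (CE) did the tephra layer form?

Between varve 40 and the sediment surface there are 240 − 40 = 200 varves.
Excluding 4 false varves: 200 − 4 = 196.
The varve at the sediment surface is 1948 CE, so the tephra layer dates to 1948 − 196 = 1752 CE.

1752 CE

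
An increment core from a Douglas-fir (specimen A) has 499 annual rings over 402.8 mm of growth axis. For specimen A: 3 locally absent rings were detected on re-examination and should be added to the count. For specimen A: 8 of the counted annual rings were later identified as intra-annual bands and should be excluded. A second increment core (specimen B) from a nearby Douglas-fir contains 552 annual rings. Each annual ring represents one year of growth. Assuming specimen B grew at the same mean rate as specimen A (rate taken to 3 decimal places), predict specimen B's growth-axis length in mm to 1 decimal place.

Specimen A: correcting the raw count gives 499 − 8 + 3 = 494 true annual rings.
A: 402.8 mm over 494 years gives 402.8 / 494 ≈ 0.815 mm/yr.
B's length ≈ 0.815 × 552 = 449.9 mm.

449.9 mm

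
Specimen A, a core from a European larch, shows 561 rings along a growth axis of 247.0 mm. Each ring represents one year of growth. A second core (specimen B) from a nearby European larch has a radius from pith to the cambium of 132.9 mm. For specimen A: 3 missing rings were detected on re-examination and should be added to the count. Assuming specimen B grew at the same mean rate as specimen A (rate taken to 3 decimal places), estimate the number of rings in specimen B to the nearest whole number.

303 rings

Specimen A: correcting the raw count gives 561 + 3 = 564 true rings.
A: Extension rate ≈ 247.0 / 564 = 0.438 mm/year.
B spans 132.9 / 0.438 = 303.42 years ≈ 303 rings.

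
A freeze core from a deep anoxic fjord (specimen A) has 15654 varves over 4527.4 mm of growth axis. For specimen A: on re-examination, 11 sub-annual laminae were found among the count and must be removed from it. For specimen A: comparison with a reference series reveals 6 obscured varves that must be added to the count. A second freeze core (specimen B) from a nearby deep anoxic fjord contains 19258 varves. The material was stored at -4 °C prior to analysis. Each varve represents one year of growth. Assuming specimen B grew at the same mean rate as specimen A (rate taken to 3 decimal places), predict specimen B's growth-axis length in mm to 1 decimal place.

Specimen A: true varve count = 15654 − 11 + 6 = 15649.
A: Extension rate ≈ 4527.4 / 15649 = 0.289 mm/yr.
Length of B = 0.289 × 19258 = 5565.6 mm.

5565.6 mm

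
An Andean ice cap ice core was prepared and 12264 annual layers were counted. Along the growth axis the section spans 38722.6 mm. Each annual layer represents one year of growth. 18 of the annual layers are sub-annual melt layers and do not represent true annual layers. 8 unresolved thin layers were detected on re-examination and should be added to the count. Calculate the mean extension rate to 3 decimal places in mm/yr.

3.160 mm/yr

True annual layer count = 12264 − 18 + 8 = 12254.
Extension rate ≈ 38722.6 / 12254 = 3.160 mm/yr.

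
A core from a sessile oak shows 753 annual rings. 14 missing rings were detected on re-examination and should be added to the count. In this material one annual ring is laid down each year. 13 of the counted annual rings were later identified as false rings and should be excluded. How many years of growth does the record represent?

754 yr

Adjusted count: 753 − 13 + 14 = 754 annual rings.
With a one-to-one annual ring periodicity this is 754 years.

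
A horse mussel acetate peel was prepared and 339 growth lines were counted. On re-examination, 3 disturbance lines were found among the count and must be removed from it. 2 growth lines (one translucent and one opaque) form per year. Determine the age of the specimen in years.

Adjusted count: 339 − 3 = 336 growth lines.
Dividing by 2 growth lines per year: 336 / 2 = 168 years.

168 years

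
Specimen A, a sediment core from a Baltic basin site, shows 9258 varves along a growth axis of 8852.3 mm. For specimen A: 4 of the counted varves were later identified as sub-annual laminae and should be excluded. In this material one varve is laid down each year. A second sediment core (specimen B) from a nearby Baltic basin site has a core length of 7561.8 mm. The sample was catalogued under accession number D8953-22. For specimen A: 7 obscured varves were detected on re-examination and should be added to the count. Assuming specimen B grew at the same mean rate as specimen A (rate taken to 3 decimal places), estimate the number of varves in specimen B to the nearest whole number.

7910 varves

Specimen A: adjusted count: 9258 − 4 + 7 = 9261 varves.
A: 8852.3 mm over 9261 years gives 8852.3 / 9261 ≈ 0.956 mm per year.
For B, 7561.8 / 0.956 = 7909.83 years ≈ 7910 varves.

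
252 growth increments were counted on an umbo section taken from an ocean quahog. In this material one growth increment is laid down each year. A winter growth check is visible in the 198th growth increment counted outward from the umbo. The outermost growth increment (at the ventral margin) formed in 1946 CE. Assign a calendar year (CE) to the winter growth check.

1892 CE

252 − 198 = 54 growth increments lie beyond the winter growth check toward the ventral margin.
Counting back 54 years from 1946 CE places the winter growth check in 1946 − 54 = 1892 CE.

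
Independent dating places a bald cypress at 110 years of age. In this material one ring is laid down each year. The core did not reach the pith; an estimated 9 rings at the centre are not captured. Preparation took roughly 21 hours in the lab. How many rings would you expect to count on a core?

One ring per year gives 110 rings over 110 years.
Subtracting the 9 rings not captured gives 110 − 9 = 101 rings in the record.

101 rings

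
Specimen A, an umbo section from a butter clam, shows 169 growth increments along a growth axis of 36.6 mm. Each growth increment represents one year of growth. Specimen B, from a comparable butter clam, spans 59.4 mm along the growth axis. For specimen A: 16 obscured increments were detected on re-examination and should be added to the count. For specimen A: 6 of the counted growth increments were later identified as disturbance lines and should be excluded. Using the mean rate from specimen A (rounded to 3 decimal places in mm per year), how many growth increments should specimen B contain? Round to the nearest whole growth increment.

Specimen A: adjusted count: 169 − 6 + 16 = 179 growth increments.
A: Mean rate = 36.6 mm / 179 years ≈ 0.204 mm per year.
Specimen B: 59.4 mm / 0.204 mm per year = 291.18 years ≈ 291 growth increments.

291 growth increments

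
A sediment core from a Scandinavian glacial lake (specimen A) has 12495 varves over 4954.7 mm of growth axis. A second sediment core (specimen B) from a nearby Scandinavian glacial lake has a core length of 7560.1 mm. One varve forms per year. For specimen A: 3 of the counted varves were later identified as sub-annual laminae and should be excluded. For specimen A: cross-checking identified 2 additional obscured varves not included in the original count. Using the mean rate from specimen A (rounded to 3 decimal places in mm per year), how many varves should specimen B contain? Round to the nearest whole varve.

Specimen A: correcting the raw count gives 12495 − 3 + 2 = 12494 true varves.
A: 4954.7 mm over 12494 years gives 4954.7 / 12494 ≈ 0.397 mm/year.
B spans 7560.1 / 0.397 = 19043.07 years ≈ 19043 varves.

19043 varves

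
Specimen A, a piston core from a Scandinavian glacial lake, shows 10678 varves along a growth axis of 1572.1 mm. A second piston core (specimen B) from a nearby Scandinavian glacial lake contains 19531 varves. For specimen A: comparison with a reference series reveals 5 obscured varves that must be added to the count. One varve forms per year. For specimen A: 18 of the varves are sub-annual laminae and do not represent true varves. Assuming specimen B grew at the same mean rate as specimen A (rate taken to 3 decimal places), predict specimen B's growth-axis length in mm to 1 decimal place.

Specimen A: after corrections the count is 10678 − 18 + 5 = 10665 varves.
A: Mean rate = 1572.1 mm / 10665 years ≈ 0.147 mm per year.
Length of B = 0.147 × 19531 = 2871.1 mm.

2871.1 mm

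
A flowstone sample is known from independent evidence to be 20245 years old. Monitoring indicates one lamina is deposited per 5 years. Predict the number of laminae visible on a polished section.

4049 laminae

Expected laminae: 20245 / 5 = 4049.
So 4049 laminae should be present.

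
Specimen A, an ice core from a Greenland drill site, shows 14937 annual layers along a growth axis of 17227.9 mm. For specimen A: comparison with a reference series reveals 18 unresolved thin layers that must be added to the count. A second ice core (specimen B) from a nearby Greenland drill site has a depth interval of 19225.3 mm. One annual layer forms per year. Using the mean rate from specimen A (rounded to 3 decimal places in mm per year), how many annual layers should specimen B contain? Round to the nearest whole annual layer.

16689 annual layers

Specimen A: correcting the raw count gives 14937 + 18 = 14955 true annual layers.
A: Mean rate = 17227.9 mm / 14955 years ≈ 1.152 mm/yr.
B spans 19225.3 / 1.152 = 16688.63 years ≈ 16689 annual layers.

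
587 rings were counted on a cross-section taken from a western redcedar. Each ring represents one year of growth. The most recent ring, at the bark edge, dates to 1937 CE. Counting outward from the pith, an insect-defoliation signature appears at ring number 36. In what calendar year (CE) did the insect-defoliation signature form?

The insect-defoliation signature sits at ring 36 from the pith, so 587 − 36 = 551 rings formed after it.
Counting back 551 years from 1937 CE places the insect-defoliation signature in 1937 − 551 = 1386 CE.

1386 CE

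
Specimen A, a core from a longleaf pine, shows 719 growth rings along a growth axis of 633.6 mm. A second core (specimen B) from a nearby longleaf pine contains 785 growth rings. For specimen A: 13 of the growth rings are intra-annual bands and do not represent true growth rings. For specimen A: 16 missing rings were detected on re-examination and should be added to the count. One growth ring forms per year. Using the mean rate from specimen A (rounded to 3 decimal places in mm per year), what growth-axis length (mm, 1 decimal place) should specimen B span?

689.2 mm

Specimen A: true growth ring count = 719 − 13 + 16 = 722.
A: Mean rate = 633.6 mm / 722 years ≈ 0.878 mm/yr.
For B, 0.878 mm/year × 785 years = 689.2 mm.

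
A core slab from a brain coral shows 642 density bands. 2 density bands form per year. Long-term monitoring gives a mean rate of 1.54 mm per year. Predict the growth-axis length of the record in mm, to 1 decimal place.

494.3 mm

With 2 density bands per year, 642 / 2 = 321 years.
Length ≈ 1.54 × 321 = 494.3 mm.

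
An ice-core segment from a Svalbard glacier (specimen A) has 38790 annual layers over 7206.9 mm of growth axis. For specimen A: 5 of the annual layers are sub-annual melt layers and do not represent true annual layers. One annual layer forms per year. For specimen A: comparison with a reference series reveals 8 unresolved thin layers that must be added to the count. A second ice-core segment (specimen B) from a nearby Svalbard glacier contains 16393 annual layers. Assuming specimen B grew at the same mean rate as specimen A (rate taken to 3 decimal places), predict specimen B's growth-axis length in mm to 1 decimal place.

Specimen A: adjusted count: 38790 − 5 + 8 = 38793 annual layers.
A: Mean rate = 7206.9 mm / 38793 years ≈ 0.186 mm/yr.
Length of B = 0.186 × 16393 = 3049.1 mm.

3049.1 mm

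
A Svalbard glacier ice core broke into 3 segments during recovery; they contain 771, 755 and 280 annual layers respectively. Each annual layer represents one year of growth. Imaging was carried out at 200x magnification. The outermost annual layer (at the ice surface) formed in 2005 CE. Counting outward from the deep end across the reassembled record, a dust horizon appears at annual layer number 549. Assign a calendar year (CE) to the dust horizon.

Total annual layers = 771 + 755 + 280 = 1806.
The dust horizon sits at annual layer 549 from the deep end, so 1806 − 549 = 1257 annual layers formed after it.
Counting back 1257 years from 2005 CE places the dust horizon in 2005 − 1257 = 748 CE.

748 CE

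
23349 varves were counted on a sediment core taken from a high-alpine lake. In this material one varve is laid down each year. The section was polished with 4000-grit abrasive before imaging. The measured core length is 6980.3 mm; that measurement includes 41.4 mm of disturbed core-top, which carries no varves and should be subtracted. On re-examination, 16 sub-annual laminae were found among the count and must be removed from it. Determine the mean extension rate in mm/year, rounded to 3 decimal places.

0.297 mm/year

After corrections the count is 23349 − 16 = 23333 varves.
The growth record spans 6980.3 − 41.4 = 6938.9 mm.
Extension rate ≈ 6938.9 / 23333 = 0.297 mm/year.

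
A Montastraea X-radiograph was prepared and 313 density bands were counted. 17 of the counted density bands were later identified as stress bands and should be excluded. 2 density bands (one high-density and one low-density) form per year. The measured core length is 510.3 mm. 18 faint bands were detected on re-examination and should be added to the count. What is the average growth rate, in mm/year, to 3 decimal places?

After corrections the count is 313 − 17 + 18 = 314 density bands.
With 2 density bands per year, 314 / 2 = 157 years.
510.3 mm over 157 years gives 510.3 / 157 ≈ 3.250 mm/year.

3.250 mm/year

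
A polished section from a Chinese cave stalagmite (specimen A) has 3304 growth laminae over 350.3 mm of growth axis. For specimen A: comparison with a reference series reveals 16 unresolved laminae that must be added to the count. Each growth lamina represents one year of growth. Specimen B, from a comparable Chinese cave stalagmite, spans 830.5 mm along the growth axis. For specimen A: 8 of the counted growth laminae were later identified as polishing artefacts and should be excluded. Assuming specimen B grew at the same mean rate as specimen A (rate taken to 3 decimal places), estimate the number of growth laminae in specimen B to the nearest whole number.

7835 growth laminae

Specimen A: adjusted count: 3304 − 8 + 16 = 3312 growth laminae.
A: 350.3 mm over 3312 years gives 350.3 / 3312 ≈ 0.106 mm per year.
Specimen B: 830.5 mm / 0.106 mm per year = 7834.91 years ≈ 7835 growth laminae.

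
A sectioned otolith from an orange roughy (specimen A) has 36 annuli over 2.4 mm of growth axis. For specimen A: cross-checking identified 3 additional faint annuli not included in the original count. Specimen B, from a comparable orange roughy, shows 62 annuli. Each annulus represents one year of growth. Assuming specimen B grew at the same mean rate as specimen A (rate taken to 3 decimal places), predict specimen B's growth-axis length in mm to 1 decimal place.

3.8 mm

Specimen A: correcting the raw count gives 36 + 3 = 39 true annuli.
A: 2.4 mm over 39 years gives 2.4 / 39 ≈ 0.062 mm/year.
For B, 0.062 mm/year × 62 years = 3.8 mm.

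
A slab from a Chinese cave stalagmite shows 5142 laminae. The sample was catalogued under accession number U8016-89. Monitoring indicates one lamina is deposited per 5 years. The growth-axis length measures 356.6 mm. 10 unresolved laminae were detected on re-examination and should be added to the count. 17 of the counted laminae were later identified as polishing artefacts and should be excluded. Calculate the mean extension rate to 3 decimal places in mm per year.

Adjusted count: 5142 − 17 + 10 = 5135 laminae.
Multiplying by 5 years per lamina: 5135 × 5 = 25675 years.
Mean rate = 356.6 mm / 25675 years ≈ 0.014 mm per year.

0.014 mm per year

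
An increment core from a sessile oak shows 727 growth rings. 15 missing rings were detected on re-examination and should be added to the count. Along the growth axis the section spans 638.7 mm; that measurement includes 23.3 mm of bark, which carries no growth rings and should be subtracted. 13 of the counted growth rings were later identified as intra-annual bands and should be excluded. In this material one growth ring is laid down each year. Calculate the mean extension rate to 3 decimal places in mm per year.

Adjusted count: 727 − 13 + 15 = 729 growth rings.
Net length = 638.7 − 23.3 = 615.4 mm.
615.4 mm over 729 years gives 615.4 / 729 ≈ 0.844 mm per year.

0.844 mm per year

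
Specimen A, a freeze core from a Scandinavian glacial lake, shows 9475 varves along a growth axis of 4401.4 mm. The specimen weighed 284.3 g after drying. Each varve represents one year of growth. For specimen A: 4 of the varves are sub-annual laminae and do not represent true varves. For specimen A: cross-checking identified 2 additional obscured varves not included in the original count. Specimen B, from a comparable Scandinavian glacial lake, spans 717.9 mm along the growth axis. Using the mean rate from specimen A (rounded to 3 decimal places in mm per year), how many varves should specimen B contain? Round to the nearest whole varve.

1544 varves

Specimen A: correcting the raw count gives 9475 − 4 + 2 = 9473 true varves.
A: Mean rate = 4401.4 mm / 9473 years ≈ 0.465 mm/yr.
For B, 717.9 / 0.465 = 1543.87 years ≈ 1544 varves.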